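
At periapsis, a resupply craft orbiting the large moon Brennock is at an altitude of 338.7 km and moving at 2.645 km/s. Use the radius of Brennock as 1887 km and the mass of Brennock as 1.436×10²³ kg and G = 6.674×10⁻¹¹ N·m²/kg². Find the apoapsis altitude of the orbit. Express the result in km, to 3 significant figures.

apoapsis altitude ≈ 7750 km

μ = GM = 6.674×10⁻¹¹ × 1.436×10²³ = 9.584×10¹² m³/s².
r_p = 1887 + 338.7 = 2225.7 km = 2.226×10⁶ m.
Specific energy ε = v²/2 − μ/r = -8.080×10⁵ J/kg, so a = −μ/(2ε) = 5.931×10⁶ m.
The apsides satisfy r_p + r_a = 2a, so the apoapsis radius is 2a − r_p = 9.636×10⁶ m = 9635.7 km.
Apoapsis altitude = 9635.7 − 1887 = 7748.7 km.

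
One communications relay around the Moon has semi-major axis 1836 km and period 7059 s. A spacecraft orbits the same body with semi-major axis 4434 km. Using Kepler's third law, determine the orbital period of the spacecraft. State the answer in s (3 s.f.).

T₂ ≈ 26500 s

Kepler's third law: T² ∝ a³, so T₂ = T₁ (a₂/a₁)^(3/2).
a₂/a₁ = 2.415, (a₂/a₁)^(3/2) = 3.753.
T₂ = 7059 × 3.753 = 26490 s.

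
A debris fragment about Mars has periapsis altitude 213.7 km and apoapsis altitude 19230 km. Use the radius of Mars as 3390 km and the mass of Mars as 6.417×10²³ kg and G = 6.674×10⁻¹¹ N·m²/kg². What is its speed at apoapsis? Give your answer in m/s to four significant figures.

μ = GM = 6.674×10⁻¹¹ × 6.417×10²³ = 4.283×10¹³ m³/s².
r_p = 3390 + 213.7 = 3603.7 km = 3.6037×10⁶ m.
r_a = 3390 + 19230 = 22620 km = 2.2620×10⁷ m.
Semi-major axis a = (r_p + r_a)/2 = 13112 km = 1.311×10⁷ m.
Vis-viva: v² = μ(2/r − 1/a) = 4.283×10¹³ × (8.842×10⁻⁸ − 7.627×10⁻⁸) = 5.204×10⁵ m²/s².
v = 721.4 m/s.

v ≈ 721.4 m/s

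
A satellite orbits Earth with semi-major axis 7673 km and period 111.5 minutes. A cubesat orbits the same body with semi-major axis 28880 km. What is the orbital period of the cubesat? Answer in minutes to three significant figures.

Kepler's third law: T² ∝ a³, so T₂ = T₁ (a₂/a₁)^(3/2).
a₂/a₁ = 3.764, (a₂/a₁)^(3/2) = 7.302.
T₂ = 111.5 × 7.302 = 814.2 minutes.

T₂ ≈ 814 minutes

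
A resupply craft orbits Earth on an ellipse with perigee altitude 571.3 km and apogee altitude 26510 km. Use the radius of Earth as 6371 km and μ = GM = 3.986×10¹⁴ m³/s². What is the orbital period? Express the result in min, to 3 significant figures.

T ≈ 466 min

r_p = 6371 + 571.3 = 6942.3 km = 6.9423×10⁶ m.
r_a = 6371 + 26510 = 32881 km = 3.2881×10⁷ m.
Semi-major axis a = (r_p + r_a)/2 = (6942.3 + 32881)/2 = 19912 km = 1.991×10⁷ m.
By Kepler's third law T = 2π√(a³/μ) = 2π × 4.450×10³ = 2.796×10⁴ s.
= 466.0 min.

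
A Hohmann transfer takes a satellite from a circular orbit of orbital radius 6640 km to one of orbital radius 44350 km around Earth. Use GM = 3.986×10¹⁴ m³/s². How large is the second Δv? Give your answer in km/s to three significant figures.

Δv ≈ 1.47 km/s

r₁ = 6640 km = 6.640×10⁶ m.
r₂ = 44350 km = 4.435×10⁷ m.
Transfer ellipse a_t = (r₁ + r₂)/2 = 2.550×10⁷ m.
At r₁: circular v_c1 = √(μ/r₁) = 7748 m/s; transfer-perigee v_p = √[μ(2/r₁ − 1/a_t)] = 10220 m/s.
At r₂: circular v_c2 = √(μ/r₂) = 2998 m/s; transfer-apogee v_a = √[μ(2/r₂ − 1/a_t)] = 1530 m/s.
Δv₂ = v_c2 − v_a = 1468 m/s.
= 1.468 km/s.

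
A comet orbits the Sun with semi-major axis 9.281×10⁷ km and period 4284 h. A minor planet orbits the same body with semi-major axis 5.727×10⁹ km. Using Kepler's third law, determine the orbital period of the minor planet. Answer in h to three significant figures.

T₂ ≈ 2.08×10⁶ h

Kepler's third law: T² ∝ a³, so T₂ = T₁ (a₂/a₁)^(3/2).
a₂/a₁ = 61.71, (a₂/a₁)^(3/2) = 484.7.
T₂ = 4284 × 484.7 = 2.077×10⁶ h.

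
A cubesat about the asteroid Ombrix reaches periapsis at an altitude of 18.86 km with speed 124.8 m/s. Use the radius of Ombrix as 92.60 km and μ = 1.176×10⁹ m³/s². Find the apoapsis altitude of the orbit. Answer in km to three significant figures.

r_p = 92.60 + 18.86 = 111.46 km = 1.115×10⁵ m.
Specific energy ε = v²/2 − μ/r = -2.763×10³ J/kg, so a = −μ/(2ε) = 2.128×10⁵ m.
The apsides satisfy r_p + r_a = 2a, so the apoapsis radius is 2a − r_p = 3.141×10⁵ m = 314.11 km.
Apoapsis altitude = 314.11 − 92.60 = 221.51 km.

apoapsis altitude ≈ 222 km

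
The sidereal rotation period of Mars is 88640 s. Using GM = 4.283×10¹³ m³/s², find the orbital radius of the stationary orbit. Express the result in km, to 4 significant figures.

r_sync ≈ 20430 km

A synchronous orbit has period T, so by Kepler's third law a = (μT²/4π²)^(1/3).
μT²/4π² = 4.283×10¹³ × (8.864×10⁴)² / 39.48 = 8.524×10²¹ m³.
a = 2.043×10⁷ m = 20428 km.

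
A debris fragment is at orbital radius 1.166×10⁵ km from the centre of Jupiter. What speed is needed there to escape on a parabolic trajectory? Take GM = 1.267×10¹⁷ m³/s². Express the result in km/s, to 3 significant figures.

v_esc ≈ 46.6 km/s

r = 1.166×10⁵ km = 1.166×10⁸ m.
Escape speed v_esc = √(2μ/r) = √(2 × 1.267×10¹⁷ / 1.166×10⁸) = √(2.173×10⁹) = 46620 m/s.
= 46.62 km/s.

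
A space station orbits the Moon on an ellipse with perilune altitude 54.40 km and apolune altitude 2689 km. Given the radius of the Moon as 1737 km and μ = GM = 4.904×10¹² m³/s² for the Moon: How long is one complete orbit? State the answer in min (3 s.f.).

r_p = 1737 + 54.40 = 1791.4 km = 1.7914×10⁶ m.
r_a = 1737 + 2689 = 4426.0 km = 4.4260×10⁶ m.
Semi-major axis a = (r_p + r_a)/2 = (1791.4 + 4426.0)/2 = 3108.7 km = 3.109×10⁶ m.
By Kepler's third law T = 2π√(a³/μ) = 2π × 2.475×10³ = 1.555×10⁴ s.
= 259.2 min.

T ≈ 259 min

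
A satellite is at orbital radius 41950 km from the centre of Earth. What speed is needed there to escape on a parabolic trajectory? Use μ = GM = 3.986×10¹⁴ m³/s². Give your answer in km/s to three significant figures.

r = 41950 km = 4.195×10⁷ m.
Escape speed v_esc = √(2μ/r) = √(2 × 3.986×10¹⁴ / 4.195×10⁷) = √(1.900×10⁷) = 4359 m/s.
= 4.359 km/s.

v_esc ≈ 4.36 km/s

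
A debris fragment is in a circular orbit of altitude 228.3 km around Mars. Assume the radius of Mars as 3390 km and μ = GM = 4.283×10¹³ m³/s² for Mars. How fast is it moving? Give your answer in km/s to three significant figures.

r = 3390 + 228.3 = 3618.3 km = 3.6183×10⁶ m.
For a circular orbit v = √(μ/r) = √(4.283×10¹³ / 3.618×10⁶) = √(1.184×10⁷) = 3441 m/s.
That is 3.441 km/s.

v ≈ 3.44 km/s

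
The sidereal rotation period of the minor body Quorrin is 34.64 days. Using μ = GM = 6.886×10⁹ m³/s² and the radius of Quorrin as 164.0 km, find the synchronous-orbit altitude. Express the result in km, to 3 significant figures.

h_sync ≈ 11400 km

T = 34.64 days = 2.993×10⁶ s.
A synchronous orbit has period T, so by Kepler's third law a = (μT²/4π²)^(1/3).
μT²/4π² = 6.886×10⁹ × (2.993×10⁶)² / 39.48 = 1.562×10²¹ m³.
a = 1.160×10⁷ m = 11604 km.
Altitude h = a − R = 11604 − 164.0 = 11440 km.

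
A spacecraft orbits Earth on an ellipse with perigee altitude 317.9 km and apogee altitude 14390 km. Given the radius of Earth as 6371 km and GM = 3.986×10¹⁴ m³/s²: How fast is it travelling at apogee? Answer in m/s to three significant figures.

v ≈ 3060 m/s

r_p = 6371 + 317.9 = 6688.9 km = 6.6889×10⁶ m.
r_a = 6371 + 14390 = 20761 km = 2.0761×10⁷ m.
Semi-major axis a = (r_p + r_a)/2 = 13725 km = 1.372×10⁷ m.
Vis-viva: v² = μ(2/r − 1/a) = 3.986×10¹⁴ × (9.633×10⁻⁸ − 7.286×10⁻⁸) = 9.357×10⁶ m²/s².
v = 3059 m/s.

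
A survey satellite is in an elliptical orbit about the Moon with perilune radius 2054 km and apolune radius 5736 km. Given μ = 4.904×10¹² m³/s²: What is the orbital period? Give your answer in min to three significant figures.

Semi-major axis a = (r_p + r_a)/2 = (2054.0 + 5736.0)/2 = 3895.0 km = 3.895×10⁶ m.
By Kepler's third law T = 2π√(a³/μ) = 2π × 3.471×10³ = 2.181×10⁴ s.
= 363.5 min.

T ≈ 364 min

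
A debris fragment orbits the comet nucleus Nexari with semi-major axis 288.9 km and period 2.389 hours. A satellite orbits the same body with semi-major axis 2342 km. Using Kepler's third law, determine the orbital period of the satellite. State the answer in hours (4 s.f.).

Kepler's third law: T² ∝ a³, so T₂ = T₁ (a₂/a₁)^(3/2).
a₂/a₁ = 8.107, (a₂/a₁)^(3/2) = 23.08.
T₂ = 2.389 × 23.08 = 55.14 hours.

T₂ ≈ 55.14 hours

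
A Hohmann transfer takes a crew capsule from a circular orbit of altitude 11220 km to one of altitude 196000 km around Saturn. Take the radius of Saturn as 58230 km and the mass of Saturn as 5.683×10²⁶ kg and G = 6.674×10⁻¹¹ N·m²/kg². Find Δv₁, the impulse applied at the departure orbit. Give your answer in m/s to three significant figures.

Δv ≈ 5920 m/s

μ = GM = 6.674×10⁻¹¹ × 5.683×10²⁶ = 3.793×10¹⁶ m³/s².
r₁ = 58230 + 11220 = 69450 km = 6.9450×10⁷ m.
r₂ = 58230 + 196000 = 254230 km = 2.5423×10⁸ m.
Transfer ellipse a_t = (r₁ + r₂)/2 = 1.618×10⁸ m.
At r₁: circular v_c1 = √(μ/r₁) = 23370 m/s; transfer-perikrone v_p = √[μ(2/r₁ − 1/a_t)] = 29290 m/s.
Δv₁ = v_p − v_c1 = 5920 m/s.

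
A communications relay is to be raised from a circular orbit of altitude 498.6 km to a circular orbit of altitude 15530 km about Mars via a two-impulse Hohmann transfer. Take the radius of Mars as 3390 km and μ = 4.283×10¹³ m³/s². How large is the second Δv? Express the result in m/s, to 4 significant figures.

Δv ≈ 626.0 m/s

r₁ = 3390 + 498.6 = 3888.6 km = 3.8886×10⁶ m.
r₂ = 3390 + 15530 = 18920 km = 1.8920×10⁷ m.
Transfer ellipse a_t = (r₁ + r₂)/2 = 1.140×10⁷ m.
At r₁: circular v_c1 = √(μ/r₁) = 3319 m/s; transfer-periapsis v_p = √[μ(2/r₁ − 1/a_t)] = 4275 m/s.
At r₂: circular v_c2 = √(μ/r₂) = 1505 m/s; transfer-apoapsis v_a = √[μ(2/r₂ − 1/a_t)] = 878.6 m/s.
Δv₂ = v_c2 − v_a = 626.0 m/s.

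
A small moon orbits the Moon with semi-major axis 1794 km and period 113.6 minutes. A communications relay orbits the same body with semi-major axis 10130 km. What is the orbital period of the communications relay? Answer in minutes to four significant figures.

Kepler's third law: T² ∝ a³, so T₂ = T₁ (a₂/a₁)^(3/2).
a₂/a₁ = 5.647, (a₂/a₁)^(3/2) = 13.42.
T₂ = 113.6 × 13.42 = 1524 minutes.

T₂ ≈ 1524 minutes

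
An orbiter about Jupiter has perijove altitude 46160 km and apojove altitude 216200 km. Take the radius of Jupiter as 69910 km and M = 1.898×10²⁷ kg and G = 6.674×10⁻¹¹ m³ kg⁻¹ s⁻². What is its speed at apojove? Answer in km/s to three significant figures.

v ≈ 16.0 km/s

μ = GM = 6.674×10⁻¹¹ × 1.898×10²⁷ = 1.267×10¹⁷ m³/s².
r_p = 69910 + 46160 = 116070 km = 1.1607×10⁸ m.
r_a = 69910 + 216200 = 286110 km = 2.8611×10⁸ m.
Semi-major axis a = (r_p + r_a)/2 = 2.0109×10⁵ km = 2.011×10⁸ m.
Vis-viva: v² = μ(2/r − 1/a) = 1.267×10¹⁷ × (6.990×10⁻⁹ − 4.973×10⁻⁹) = 2.556×10⁸ m²/s².
v = 15990 m/s = 15.99 km/s.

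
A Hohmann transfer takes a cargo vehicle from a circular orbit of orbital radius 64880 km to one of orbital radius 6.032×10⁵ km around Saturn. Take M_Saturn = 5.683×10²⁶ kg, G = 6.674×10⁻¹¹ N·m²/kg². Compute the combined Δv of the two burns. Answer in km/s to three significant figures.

μ = GM = 6.674×10⁻¹¹ × 5.683×10²⁶ = 3.793×10¹⁶ m³/s².
r₁ = 64880 km = 6.488×10⁷ m.
r₂ = 6.032×10⁵ km = 6.032×10⁸ m.
Transfer ellipse a_t = (r₁ + r₂)/2 = 3.340×10⁸ m.
At r₁: circular v_c1 = √(μ/r₁) = 24180 m/s; transfer-perikrone v_p = √[μ(2/r₁ − 1/a_t)] = 32490 m/s.
Δv₁ = v_p − v_c1 = 8312 m/s.
At r₂: circular v_c2 = √(μ/r₂) = 7930 m/s; transfer-apokrone v_a = √[μ(2/r₂ − 1/a_t)] = 3495 m/s.
Δv₂ = v_c2 − v_a = 4435 m/s.
Total Δv = Δv₁ + Δv₂ = 12750 m/s = 12.75 km/s.

Δv_total ≈ 12.7 km/s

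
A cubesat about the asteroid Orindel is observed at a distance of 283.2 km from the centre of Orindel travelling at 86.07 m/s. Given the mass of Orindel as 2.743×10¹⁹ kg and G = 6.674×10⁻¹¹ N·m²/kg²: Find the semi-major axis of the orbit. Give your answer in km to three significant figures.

μ = GM = 6.674×10⁻¹¹ × 2.743×10¹⁹ = 1.831×10⁹ m³/s².
r = 2.832×10⁵ m.
Vis-viva rearranged: 1/a = 2/r − v²/μ = 7.062×10⁻⁶ − 4.047×10⁻⁶ = 3.016×10⁻⁶ m⁻¹.
a = 3.316×10⁵ m = 331.62 km.

a ≈ 332 km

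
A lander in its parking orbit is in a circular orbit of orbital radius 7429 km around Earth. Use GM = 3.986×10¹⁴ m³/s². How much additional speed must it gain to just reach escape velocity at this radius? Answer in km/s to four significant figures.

r = 7429 km = 7.429×10⁶ m.
Circular speed v_c = √(μ/r) = 7325 m/s.
Escape speed v_esc = √(2μ/r) = √2 × v_c = 10360 m/s.
Δv = v_esc − v_c = 3034 m/s = 3.034 km/s.

Δv ≈ 3.034 km/s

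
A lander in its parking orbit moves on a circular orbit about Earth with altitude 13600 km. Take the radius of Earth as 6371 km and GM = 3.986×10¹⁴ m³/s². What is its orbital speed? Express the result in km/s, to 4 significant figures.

r = 6371 + 13600 = 19971 km = 1.9971×10⁷ m.
For a circular orbit v = √(μ/r) = √(3.986×10¹⁴ / 1.997×10⁷) = √(1.996×10⁷) = 4468 m/s.
That is 4.468 km/s.

v ≈ 4.468 km/s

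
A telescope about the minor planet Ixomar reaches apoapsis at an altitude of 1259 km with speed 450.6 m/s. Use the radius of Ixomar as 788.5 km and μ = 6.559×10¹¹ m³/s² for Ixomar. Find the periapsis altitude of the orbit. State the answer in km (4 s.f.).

periapsis altitude ≈ 161.4 km

r_a = 788.5 + 1259 = 2047.5 km = 2.048×10⁶ m.
Specific energy ε = v²/2 − μ/r = -2.188×10⁵ J/kg, so a = −μ/(2ε) = 1.499×10⁶ m.
The apsides satisfy r_p + r_a = 2a, so the periapsis radius is 2a − r_a = 9.499×10⁵ m = 949.92 km.
Periapsis altitude = 949.92 − 788.5 = 161.42 km.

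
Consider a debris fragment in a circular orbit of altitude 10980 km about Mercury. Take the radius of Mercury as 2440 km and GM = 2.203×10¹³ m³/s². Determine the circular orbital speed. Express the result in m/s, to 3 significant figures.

r = 2440 + 10980 = 13420 km = 1.3420×10⁷ m.
For a circular orbit v = √(μ/r) = √(2.203×10¹³ / 1.342×10⁷) = √(1.642×10⁶) = 1281 m/s.

v ≈ 1280 m/s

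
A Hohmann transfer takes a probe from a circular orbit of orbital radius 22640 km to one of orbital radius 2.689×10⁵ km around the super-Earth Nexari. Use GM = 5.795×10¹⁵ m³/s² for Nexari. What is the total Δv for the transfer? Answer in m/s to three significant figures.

r₁ = 22640 km = 2.264×10⁷ m.
r₂ = 2.689×10⁵ km = 2.689×10⁸ m.
Transfer ellipse a_t = (r₁ + r₂)/2 = 1.458×10⁸ m.
At r₁: circular v_c1 = √(μ/r₁) = 16000 m/s; transfer-periapsis v_p = √[μ(2/r₁ − 1/a_t)] = 21730 m/s.
Δv₁ = v_p − v_c1 = 5731 m/s.
At r₂: circular v_c2 = √(μ/r₂) = 4642 m/s; transfer-apoapsis v_a = √[μ(2/r₂ − 1/a_t)] = 1830 m/s.
Δv₂ = v_c2 − v_a = 2813 m/s.
Total Δv = Δv₁ + Δv₂ = 8543 m/s.

Δv_total ≈ 8540 m/s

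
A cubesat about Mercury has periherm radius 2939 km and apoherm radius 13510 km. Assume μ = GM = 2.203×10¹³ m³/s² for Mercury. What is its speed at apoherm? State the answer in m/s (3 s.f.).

v ≈ 763 m/s

Semi-major axis a = (r_p + r_a)/2 = 8224.5 km = 8.224×10⁶ m.
Vis-viva: v² = μ(2/r − 1/a) = 2.203×10¹³ × (1.480×10⁻⁷ − 1.216×10⁻⁷) = 5.827×10⁵ m²/s².
v = 763.4 m/s.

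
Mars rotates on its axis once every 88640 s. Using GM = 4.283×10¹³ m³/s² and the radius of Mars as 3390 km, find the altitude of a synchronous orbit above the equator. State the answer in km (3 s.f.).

h_sync ≈ 17000 km

A synchronous orbit has period T, so by Kepler's third law a = (μT²/4π²)^(1/3).
μT²/4π² = 4.283×10¹³ × (8.864×10⁴)² / 39.48 = 8.524×10²¹ m³.
a = 2.043×10⁷ m = 20428 km.
Altitude h = a − R = 20428 − 3390 = 17038 km.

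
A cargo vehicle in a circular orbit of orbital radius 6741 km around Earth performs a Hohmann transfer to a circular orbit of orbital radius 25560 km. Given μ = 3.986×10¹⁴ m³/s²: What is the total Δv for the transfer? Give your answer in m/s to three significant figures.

Δv_total ≈ 3380 m/s

r₁ = 6741 km = 6.741×10⁶ m.
r₂ = 25560 km = 2.556×10⁷ m.
Transfer ellipse a_t = (r₁ + r₂)/2 = 1.615×10⁷ m.
At r₁: circular v_c1 = √(μ/r₁) = 7690 m/s; transfer-perigee v_p = √[μ(2/r₁ − 1/a_t)] = 9674 m/s.
Δv₁ = v_p − v_c1 = 1984 m/s.
At r₂: circular v_c2 = √(μ/r₂) = 3949 m/s; transfer-apogee v_a = √[μ(2/r₂ − 1/a_t)] = 2551 m/s.
Δv₂ = v_c2 − v_a = 1398 m/s.
Total Δv = Δv₁ + Δv₂ = 3382 m/s.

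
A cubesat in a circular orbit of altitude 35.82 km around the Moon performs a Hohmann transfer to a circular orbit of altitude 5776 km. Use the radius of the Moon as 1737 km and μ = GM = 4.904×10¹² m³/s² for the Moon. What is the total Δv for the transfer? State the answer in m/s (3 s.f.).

r₁ = 1737 + 35.82 = 1772.8 km = 1.7728×10⁶ m.
r₂ = 1737 + 5776 = 7513.0 km = 7.5130×10⁶ m.
Transfer ellipse a_t = (r₁ + r₂)/2 = 4.643×10⁶ m.
At r₁: circular v_c1 = √(μ/r₁) = 1663 m/s; transfer-perilune v_p = √[μ(2/r₁ − 1/a_t)] = 2116 m/s.
Δv₁ = v_p − v_c1 = 452.5 m/s.
At r₂: circular v_c2 = √(μ/r₂) = 807.9 m/s; transfer-apolune v_a = √[μ(2/r₂ − 1/a_t)] = 499.2 m/s.
Δv₂ = v_c2 − v_a = 308.7 m/s.
Total Δv = Δv₁ + Δv₂ = 761.2 m/s.

Δv_total ≈ 761 m/s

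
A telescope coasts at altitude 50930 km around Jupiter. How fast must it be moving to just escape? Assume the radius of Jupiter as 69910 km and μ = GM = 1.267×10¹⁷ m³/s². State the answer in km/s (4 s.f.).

r = 69910 + 50930 = 120840 km = 1.2084×10⁸ m.
Escape speed v_esc = √(2μ/r) = √(2 × 1.267×10¹⁷ / 1.208×10⁸) = √(2.097×10⁹) = 45790 m/s.
= 45.79 km/s.

v_esc ≈ 45.79 km/s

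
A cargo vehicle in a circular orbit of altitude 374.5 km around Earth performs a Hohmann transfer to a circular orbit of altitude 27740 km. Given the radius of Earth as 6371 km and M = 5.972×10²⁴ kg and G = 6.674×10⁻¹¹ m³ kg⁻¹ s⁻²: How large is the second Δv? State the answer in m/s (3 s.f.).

Δv ≈ 1450 m/s

μ = GM = 6.674×10⁻¹¹ × 5.972×10²⁴ = 3.986×10¹⁴ m³/s².
r₁ = 6371 + 374.5 = 6745.5 km = 6.7455×10⁶ m.
r₂ = 6371 + 27740 = 34111 km = 3.4111×10⁷ m.
Transfer ellipse a_t = (r₁ + r₂)/2 = 2.043×10⁷ m.
At r₁: circular v_c1 = √(μ/r₁) = 7687 m/s; transfer-perigee v_p = √[μ(2/r₁ − 1/a_t)] = 9933 m/s.
At r₂: circular v_c2 = √(μ/r₂) = 3418 m/s; transfer-apogee v_a = √[μ(2/r₂ − 1/a_t)] = 1964 m/s.
Δv₂ = v_c2 − v_a = 1454 m/s.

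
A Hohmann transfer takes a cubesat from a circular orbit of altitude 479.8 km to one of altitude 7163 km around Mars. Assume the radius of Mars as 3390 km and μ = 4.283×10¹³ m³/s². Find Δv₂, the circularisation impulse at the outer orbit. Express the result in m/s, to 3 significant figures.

Δv ≈ 539 m/s

r₁ = 3390 + 479.8 = 3869.8 km = 3.8698×10⁶ m.
r₂ = 3390 + 7163 = 10553 km = 1.0553×10⁷ m.
Transfer ellipse a_t = (r₁ + r₂)/2 = 7.211×10⁶ m.
At r₁: circular v_c1 = √(μ/r₁) = 3327 m/s; transfer-periapsis v_p = √[μ(2/r₁ − 1/a_t)] = 4024 m/s.
At r₂: circular v_c2 = √(μ/r₂) = 2015 m/s; transfer-apoapsis v_a = √[μ(2/r₂ − 1/a_t)] = 1476 m/s.
Δv₂ = v_c2 − v_a = 538.8 m/s.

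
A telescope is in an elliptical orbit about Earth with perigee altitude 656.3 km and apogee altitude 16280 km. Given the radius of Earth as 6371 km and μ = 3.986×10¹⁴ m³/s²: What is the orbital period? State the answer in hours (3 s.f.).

T ≈ 5.00 hours

r_p = 6371 + 656.3 = 7027.3 km = 7.0273×10⁶ m.
r_a = 6371 + 16280 = 22651 km = 2.2651×10⁷ m.
Semi-major axis a = (r_p + r_a)/2 = (7027.3 + 22651)/2 = 14839 km = 1.484×10⁷ m.
By Kepler's third law T = 2π√(a³/μ) = 2π × 2.863×10³ = 1.799×10⁴ s.
= 4.997 hours.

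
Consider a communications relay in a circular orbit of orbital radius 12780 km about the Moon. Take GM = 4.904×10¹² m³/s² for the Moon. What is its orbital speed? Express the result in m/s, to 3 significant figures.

v ≈ 619 m/s

r = 12780 km = 1.278×10⁷ m.
For a circular orbit v = √(μ/r) = √(4.904×10¹² / 1.278×10⁷) = √(3.837×10⁵) = 619.5 m/s.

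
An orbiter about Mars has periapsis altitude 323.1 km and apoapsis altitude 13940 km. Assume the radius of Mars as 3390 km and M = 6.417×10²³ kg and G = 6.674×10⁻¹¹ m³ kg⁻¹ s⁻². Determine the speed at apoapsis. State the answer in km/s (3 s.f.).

v ≈ 0.934 km/s

μ = GM = 6.674×10⁻¹¹ × 6.417×10²³ = 4.283×10¹³ m³/s².
r_p = 3390 + 323.1 = 3713.1 km = 3.7131×10⁶ m.
r_a = 3390 + 13940 = 17330 km = 1.7330×10⁷ m.
Semi-major axis a = (r_p + r_a)/2 = 10522 km = 1.052×10⁷ m.
Vis-viva: v² = μ(2/r − 1/a) = 4.283×10¹³ × (1.154×10⁻⁷ − 9.504×10⁻⁸) = 8.721×10⁵ m²/s².
v = 933.9 m/s = 0.9339 km/s.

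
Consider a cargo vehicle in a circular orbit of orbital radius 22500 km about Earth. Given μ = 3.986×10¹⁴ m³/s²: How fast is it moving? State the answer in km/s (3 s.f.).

r = 22500 km = 2.250×10⁷ m.
For a circular orbit v = √(μ/r) = √(3.986×10¹⁴ / 2.250×10⁷) = √(1.772×10⁷) = 4209 m/s.
That is 4.209 km/s.

v ≈ 4.21 km/s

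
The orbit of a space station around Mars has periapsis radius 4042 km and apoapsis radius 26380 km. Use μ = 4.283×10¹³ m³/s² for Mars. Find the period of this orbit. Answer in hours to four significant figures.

T ≈ 15.82 hours

Semi-major axis a = (r_p + r_a)/2 = (4042.0 + 26380)/2 = 15211 km = 1.521×10⁷ m.
By Kepler's third law T = 2π√(a³/μ) = 2π × 9.065×10³ = 5.696×10⁴ s.
= 15.82 hours.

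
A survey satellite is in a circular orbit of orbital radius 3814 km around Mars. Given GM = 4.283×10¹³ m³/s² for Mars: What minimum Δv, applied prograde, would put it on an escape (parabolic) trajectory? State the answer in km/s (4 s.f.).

r = 3814 km = 3.814×10⁶ m.
Circular speed v_c = √(μ/r) = 3351 m/s.
Escape speed v_esc = √(2μ/r) = √2 × v_c = 4739 m/s.
Δv = v_esc − v_c = 1388 m/s = 1.388 km/s.

Δv ≈ 1.388 km/s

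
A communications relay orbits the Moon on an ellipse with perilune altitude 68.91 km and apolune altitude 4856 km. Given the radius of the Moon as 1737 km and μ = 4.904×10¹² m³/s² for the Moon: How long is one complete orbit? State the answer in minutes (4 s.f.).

T ≈ 407.0 minutes

r_p = 1737 + 68.91 = 1805.9 km = 1.8059×10⁶ m.
r_a = 1737 + 4856 = 6593.0 km = 6.5930×10⁶ m.
Semi-major axis a = (r_p + r_a)/2 = (1805.9 + 6593.0)/2 = 4199.5 km = 4.199×10⁶ m.
By Kepler's third law T = 2π√(a³/μ) = 2π × 3.886×10³ = 2.442×10⁴ s.
= 407.0 minutes.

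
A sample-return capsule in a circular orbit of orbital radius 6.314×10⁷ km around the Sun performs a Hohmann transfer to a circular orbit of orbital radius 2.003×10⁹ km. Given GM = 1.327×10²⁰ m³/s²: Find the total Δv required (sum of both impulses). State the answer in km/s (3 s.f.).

r₁ = 6.314×10⁷ km = 6.314×10¹⁰ m.
r₂ = 2.003×10⁹ km = 2.003×10¹² m.
Transfer ellipse a_t = (r₁ + r₂)/2 = 1.033×10¹² m.
At r₁: circular v_c1 = √(μ/r₁) = 45840 m/s; transfer-perihelion v_p = √[μ(2/r₁ − 1/a_t)] = 63830 m/s.
Δv₁ = v_p − v_c1 = 17990 m/s.
At r₂: circular v_c2 = √(μ/r₂) = 8139 m/s; transfer-aphelion v_a = √[μ(2/r₂ − 1/a_t)] = 2012 m/s.
Δv₂ = v_c2 − v_a = 6127 m/s.
Total Δv = Δv₁ + Δv₂ = 24120 m/s = 24.12 km/s.

Δv_total ≈ 24.1 km/s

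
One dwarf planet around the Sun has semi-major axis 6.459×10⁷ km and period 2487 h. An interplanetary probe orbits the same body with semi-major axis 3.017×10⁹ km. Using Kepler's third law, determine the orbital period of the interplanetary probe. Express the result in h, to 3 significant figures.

Kepler's third law: T² ∝ a³, so T₂ = T₁ (a₂/a₁)^(3/2).
a₂/a₁ = 46.71, (a₂/a₁)^(3/2) = 319.2.
T₂ = 2487 × 319.2 = 7.939×10⁵ h.

T₂ ≈ 7.94×10⁵ h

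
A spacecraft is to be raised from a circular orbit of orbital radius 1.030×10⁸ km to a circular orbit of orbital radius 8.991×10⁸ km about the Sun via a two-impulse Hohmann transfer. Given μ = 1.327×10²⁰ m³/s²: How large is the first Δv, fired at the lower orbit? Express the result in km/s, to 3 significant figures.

r₁ = 1.030×10⁸ km = 1.030×10¹¹ m.
r₂ = 8.991×10⁸ km = 8.991×10¹¹ m.
Transfer ellipse a_t = (r₁ + r₂)/2 = 5.010×10¹¹ m.
At r₁: circular v_c1 = √(μ/r₁) = 35890 m/s; transfer-perihelion v_p = √[μ(2/r₁ − 1/a_t)] = 48080 m/s.
Δv₁ = v_p − v_c1 = 12190 m/s.
= 12.19 km/s.

Δv ≈ 12.2 km/s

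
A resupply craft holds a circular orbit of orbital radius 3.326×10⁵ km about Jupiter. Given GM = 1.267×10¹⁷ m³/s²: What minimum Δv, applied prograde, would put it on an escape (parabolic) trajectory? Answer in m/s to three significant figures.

r = 3.326×10⁵ km = 3.326×10⁸ m.
Circular speed v_c = √(μ/r) = 19520 m/s.
Escape speed v_esc = √(2μ/r) = √2 × v_c = 27600 m/s.
Δv = v_esc − v_c = 8084 m/s.

Δv ≈ 8080 m/s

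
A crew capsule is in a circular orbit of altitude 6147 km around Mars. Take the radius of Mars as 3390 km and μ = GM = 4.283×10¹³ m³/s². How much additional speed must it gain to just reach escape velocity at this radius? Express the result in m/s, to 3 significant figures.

r = 3390 + 6147 = 9537.0 km = 9.5370×10⁶ m.
Circular speed v_c = √(μ/r) = 2119 m/s.
Escape speed v_esc = √(2μ/r) = √2 × v_c = 2997 m/s.
Δv = v_esc − v_c = 877.8 m/s.

Δv ≈ 878 m/s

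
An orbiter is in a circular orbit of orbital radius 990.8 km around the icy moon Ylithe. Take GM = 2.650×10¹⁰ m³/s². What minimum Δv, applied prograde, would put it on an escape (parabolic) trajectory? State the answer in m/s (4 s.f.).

r = 990.8 km = 9.908×10⁵ m.
Circular speed v_c = √(μ/r) = 163.5 m/s.
Escape speed v_esc = √(2μ/r) = √2 × v_c = 231.3 m/s.
Δv = v_esc − v_c = 67.74 m/s.

Δv ≈ 67.74 m/s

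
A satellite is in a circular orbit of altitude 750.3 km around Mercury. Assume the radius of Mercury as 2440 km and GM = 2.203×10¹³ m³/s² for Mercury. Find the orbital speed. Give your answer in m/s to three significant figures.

v ≈ 2630 m/s

r = 2440 + 750.3 = 3190.3 km = 3.1903×10⁶ m.
For a circular orbit v = √(μ/r) = √(2.203×10¹³ / 3.190×10⁶) = √(6.905×10⁶) = 2628 m/s.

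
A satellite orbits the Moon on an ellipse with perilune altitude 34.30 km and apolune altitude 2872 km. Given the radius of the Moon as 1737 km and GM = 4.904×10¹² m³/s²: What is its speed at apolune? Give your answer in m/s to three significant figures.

v ≈ 769 m/s

r_p = 1737 + 34.30 = 1771.3 km = 1.7713×10⁶ m.
r_a = 1737 + 2872 = 4609.0 km = 4.6090×10⁶ m.
Semi-major axis a = (r_p + r_a)/2 = 3190.2 km = 3.190×10⁶ m.
Vis-viva: v² = μ(2/r − 1/a) = 4.904×10¹² × (4.339×10⁻⁷ − 3.135×10⁻⁷) = 5.908×10⁵ m²/s².
v = 768.6 m/s.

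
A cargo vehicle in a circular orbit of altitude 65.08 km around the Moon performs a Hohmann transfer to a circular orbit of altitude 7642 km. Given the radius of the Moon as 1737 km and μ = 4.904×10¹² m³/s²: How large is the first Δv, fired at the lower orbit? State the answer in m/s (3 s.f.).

Δv ≈ 487 m/s

r₁ = 1737 + 65.08 = 1802.1 km = 1.8021×10⁶ m.
r₂ = 1737 + 7642 = 9379.0 km = 9.3790×10⁶ m.
Transfer ellipse a_t = (r₁ + r₂)/2 = 5.591×10⁶ m.
At r₁: circular v_c1 = √(μ/r₁) = 1650 m/s; transfer-perilune v_p = √[μ(2/r₁ − 1/a_t)] = 2137 m/s.
Δv₁ = v_p − v_c1 = 487.0 m/s.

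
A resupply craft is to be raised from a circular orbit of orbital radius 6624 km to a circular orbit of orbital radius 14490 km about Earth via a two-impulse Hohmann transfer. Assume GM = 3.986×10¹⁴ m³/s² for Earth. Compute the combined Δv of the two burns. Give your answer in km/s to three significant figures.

Δv_total ≈ 2.42 km/s

r₁ = 6624 km = 6.624×10⁶ m.
r₂ = 14490 km = 1.449×10⁷ m.
Transfer ellipse a_t = (r₁ + r₂)/2 = 1.056×10⁷ m.
At r₁: circular v_c1 = √(μ/r₁) = 7757 m/s; transfer-perigee v_p = √[μ(2/r₁ − 1/a_t)] = 9088 m/s.
Δv₁ = v_p − v_c1 = 1331 m/s.
At r₂: circular v_c2 = √(μ/r₂) = 5245 m/s; transfer-apogee v_a = √[μ(2/r₂ − 1/a_t)] = 4155 m/s.
Δv₂ = v_c2 − v_a = 1090 m/s.
Total Δv = Δv₁ + Δv₂ = 2421 m/s = 2.421 km/s.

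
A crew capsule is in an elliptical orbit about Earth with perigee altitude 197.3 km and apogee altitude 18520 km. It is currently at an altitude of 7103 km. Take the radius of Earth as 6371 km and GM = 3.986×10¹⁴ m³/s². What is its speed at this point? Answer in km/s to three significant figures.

v ≈ 5.82 km/s

r_p = 6371 + 197.3 = 6568.3 km = 6.5683×10⁶ m.
r_a = 6371 + 18520 = 24891 km = 2.4891×10⁷ m.
r = 6371 + 7103 = 13474 km = 1.347×10⁷ m.
Semi-major axis a = (r_p + r_a)/2 = 15730 km = 1.573×10⁷ m.
Vis-viva: v² = μ(2/r − 1/a) = 3.986×10¹⁴ × (1.484×10⁻⁷ − 6.357×10⁻⁸) = 3.383×10⁷ m²/s².
v = 5816 m/s = 5.816 km/s.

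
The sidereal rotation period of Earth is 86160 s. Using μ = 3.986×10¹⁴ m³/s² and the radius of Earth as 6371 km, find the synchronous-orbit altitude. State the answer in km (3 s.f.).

A synchronous orbit has period T, so by Kepler's third law a = (μT²/4π²)^(1/3).
μT²/4π² = 3.986×10¹⁴ × (8.616×10⁴)² / 39.48 = 7.495×10²² m³.
a = 4.216×10⁷ m = 42163 km.
Altitude h = a − R = 42163 − 6371 = 35792 km.

h_sync ≈ 35800 km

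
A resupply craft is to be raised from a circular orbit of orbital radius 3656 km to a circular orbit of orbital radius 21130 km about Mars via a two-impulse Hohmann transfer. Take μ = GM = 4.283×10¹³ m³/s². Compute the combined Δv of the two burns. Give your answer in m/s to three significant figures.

Δv_total ≈ 1700 m/s

r₁ = 3656 km = 3.656×10⁶ m.
r₂ = 21130 km = 2.113×10⁷ m.
Transfer ellipse a_t = (r₁ + r₂)/2 = 1.239×10⁷ m.
At r₁: circular v_c1 = √(μ/r₁) = 3423 m/s; transfer-periapsis v_p = √[μ(2/r₁ − 1/a_t)] = 4469 m/s.
Δv₁ = v_p − v_c1 = 1047 m/s.
At r₂: circular v_c2 = √(μ/r₂) = 1424 m/s; transfer-apoapsis v_a = √[μ(2/r₂ − 1/a_t)] = 773.3 m/s.
Δv₂ = v_c2 − v_a = 650.4 m/s.
Total Δv = Δv₁ + Δv₂ = 1697 m/s.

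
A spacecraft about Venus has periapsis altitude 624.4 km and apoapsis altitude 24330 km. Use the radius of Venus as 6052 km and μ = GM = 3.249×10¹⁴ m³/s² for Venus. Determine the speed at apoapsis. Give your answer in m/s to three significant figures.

r_p = 6052 + 624.4 = 6676.4 km = 6.6764×10⁶ m.
r_a = 6052 + 24330 = 30382 km = 3.0382×10⁷ m.
Semi-major axis a = (r_p + r_a)/2 = 18529 km = 1.853×10⁷ m.
Vis-viva: v² = μ(2/r − 1/a) = 3.249×10¹⁴ × (6.583×10⁻⁸ − 5.397×10⁻⁸) = 3.853×10⁶ m²/s².
v = 1963 m/s.

v ≈ 1960 m/s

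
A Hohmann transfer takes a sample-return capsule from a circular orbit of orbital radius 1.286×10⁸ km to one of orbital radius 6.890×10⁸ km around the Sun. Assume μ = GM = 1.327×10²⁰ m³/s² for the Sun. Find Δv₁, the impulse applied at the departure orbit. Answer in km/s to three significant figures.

r₁ = 1.286×10⁸ km = 1.286×10¹¹ m.
r₂ = 6.890×10⁸ km = 6.890×10¹¹ m.
Transfer ellipse a_t = (r₁ + r₂)/2 = 4.088×10¹¹ m.
At r₁: circular v_c1 = √(μ/r₁) = 32120 m/s; transfer-perihelion v_p = √[μ(2/r₁ − 1/a_t)] = 41700 m/s.
Δv₁ = v_p − v_c1 = 9580 m/s.
= 9.580 km/s.

Δv ≈ 9.58 km/s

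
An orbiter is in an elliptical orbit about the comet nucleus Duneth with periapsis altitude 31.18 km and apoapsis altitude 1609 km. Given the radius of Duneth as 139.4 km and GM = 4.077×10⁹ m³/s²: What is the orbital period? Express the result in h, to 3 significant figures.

r_p = 139.4 + 31.18 = 170.58 km = 1.7058×10⁵ m.
r_a = 139.4 + 1609 = 1748.4 km = 1.7484×10⁶ m.
Semi-major axis a = (r_p + r_a)/2 = (170.58 + 1748.4)/2 = 959.49 km = 9.595×10⁵ m.
By Kepler's third law T = 2π√(a³/μ) = 2π × 1.472×10⁴ = 9.248×10⁴ s.
= 25.69 h.

T ≈ 25.7 h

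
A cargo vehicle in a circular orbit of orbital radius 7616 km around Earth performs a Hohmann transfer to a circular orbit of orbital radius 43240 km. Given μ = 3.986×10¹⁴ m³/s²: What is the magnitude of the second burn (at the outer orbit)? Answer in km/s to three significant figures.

r₁ = 7616 km = 7.616×10⁶ m.
r₂ = 43240 km = 4.324×10⁷ m.
Transfer ellipse a_t = (r₁ + r₂)/2 = 2.543×10⁷ m.
At r₁: circular v_c1 = √(μ/r₁) = 7234 m/s; transfer-perigee v_p = √[μ(2/r₁ − 1/a_t)] = 9434 m/s.
At r₂: circular v_c2 = √(μ/r₂) = 3036 m/s; transfer-apogee v_a = √[μ(2/r₂ − 1/a_t)] = 1662 m/s.
Δv₂ = v_c2 − v_a = 1375 m/s.
= 1.375 km/s.

Δv ≈ 1.37 km/s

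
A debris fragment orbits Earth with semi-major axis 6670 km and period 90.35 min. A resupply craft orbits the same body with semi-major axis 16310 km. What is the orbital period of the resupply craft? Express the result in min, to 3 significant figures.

T₂ ≈ 345 min

Kepler's third law: T² ∝ a³, so T₂ = T₁ (a₂/a₁)^(3/2).
a₂/a₁ = 2.445, (a₂/a₁)^(3/2) = 3.824.
T₂ = 90.35 × 3.824 = 345.5 min.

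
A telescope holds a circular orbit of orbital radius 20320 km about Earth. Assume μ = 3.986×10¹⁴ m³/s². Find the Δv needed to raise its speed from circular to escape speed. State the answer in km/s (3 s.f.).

Δv ≈ 1.83 km/s

r = 20320 km = 2.032×10⁷ m.
Circular speed v_c = √(μ/r) = 4429 m/s.
Escape speed v_esc = √(2μ/r) = √2 × v_c = 6264 m/s.
Δv = v_esc − v_c = 1835 m/s = 1.835 km/s.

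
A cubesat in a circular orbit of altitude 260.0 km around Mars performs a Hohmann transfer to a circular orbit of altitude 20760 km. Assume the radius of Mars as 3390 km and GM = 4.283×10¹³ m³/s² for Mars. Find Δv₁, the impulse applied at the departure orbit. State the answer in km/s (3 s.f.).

r₁ = 3390 + 260.0 = 3650.0 km = 3.6500×10⁶ m.
r₂ = 3390 + 20760 = 24150 km = 2.4150×10⁷ m.
Transfer ellipse a_t = (r₁ + r₂)/2 = 1.390×10⁷ m.
At r₁: circular v_c1 = √(μ/r₁) = 3426 m/s; transfer-periapsis v_p = √[μ(2/r₁ − 1/a_t)] = 4515 m/s.
Δv₁ = v_p − v_c1 = 1090 m/s.
= 1.090 km/s.

Δv ≈ 1.09 km/s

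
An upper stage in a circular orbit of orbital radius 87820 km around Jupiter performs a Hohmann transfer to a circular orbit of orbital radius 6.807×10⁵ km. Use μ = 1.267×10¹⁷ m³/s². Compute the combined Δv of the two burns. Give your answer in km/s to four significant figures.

Δv_total ≈ 19.69 km/s

r₁ = 87820 km = 8.782×10⁷ m.
r₂ = 6.807×10⁵ km = 6.807×10⁸ m.
Transfer ellipse a_t = (r₁ + r₂)/2 = 3.843×10⁸ m.
At r₁: circular v_c1 = √(μ/r₁) = 37980 m/s; transfer-perijove v_p = √[μ(2/r₁ − 1/a_t)] = 50550 m/s.
Δv₁ = v_p − v_c1 = 12570 m/s.
At r₂: circular v_c2 = √(μ/r₂) = 13640 m/s; transfer-apojove v_a = √[μ(2/r₂ − 1/a_t)] = 6522 m/s.
Δv₂ = v_c2 − v_a = 7121 m/s.
Total Δv = Δv₁ + Δv₂ = 19690 m/s = 19.69 km/s.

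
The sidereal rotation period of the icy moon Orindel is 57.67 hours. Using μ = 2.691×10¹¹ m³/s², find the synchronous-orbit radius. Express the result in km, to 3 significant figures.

r_sync ≈ 6650 km

T = 57.67 hours = 2.076×10⁵ s.
A synchronous orbit has period T, so by Kepler's third law a = (μT²/4π²)^(1/3).
μT²/4π² = 2.691×10¹¹ × (2.076×10⁵)² / 39.48 = 2.938×10²⁰ m³.
a = 6.648×10⁶ m = 6647.9 km.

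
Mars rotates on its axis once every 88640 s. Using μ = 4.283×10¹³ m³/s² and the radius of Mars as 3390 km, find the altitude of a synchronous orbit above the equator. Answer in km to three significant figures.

A synchronous orbit has period T, so by Kepler's third law a = (μT²/4π²)^(1/3).
μT²/4π² = 4.283×10¹³ × (8.864×10⁴)² / 39.48 = 8.524×10²¹ m³.
a = 2.043×10⁷ m = 20428 km.
Altitude h = a − R = 20428 − 3390 = 17038 km.

h_sync ≈ 17000 km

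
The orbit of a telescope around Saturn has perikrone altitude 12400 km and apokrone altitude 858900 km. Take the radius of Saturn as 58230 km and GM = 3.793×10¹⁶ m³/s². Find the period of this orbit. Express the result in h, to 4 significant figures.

T ≈ 98.36 h

r_p = 58230 + 12400 = 70630 km = 7.0630×10⁷ m.
r_a = 58230 + 858900 = 917130 km = 9.1713×10⁸ m.
Semi-major axis a = (r_p + r_a)/2 = (70630 + 9.1713×10⁵)/2 = 4.9388×10⁵ km = 4.939×10⁸ m.
By Kepler's third law T = 2π√(a³/μ) = 2π × 5.636×10⁴ = 3.541×10⁵ s.
= 98.36 h.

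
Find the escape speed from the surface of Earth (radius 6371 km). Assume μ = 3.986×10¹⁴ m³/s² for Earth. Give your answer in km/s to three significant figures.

v_esc ≈ 11.2 km/s

r = R = 6.371×10⁶ m.
Escape speed v_esc = √(2μ/r) = √(2 × 3.986×10¹⁴ / 6.371×10⁶) = √(1.251×10⁸) = 11190 m/s.
= 11.19 km/s.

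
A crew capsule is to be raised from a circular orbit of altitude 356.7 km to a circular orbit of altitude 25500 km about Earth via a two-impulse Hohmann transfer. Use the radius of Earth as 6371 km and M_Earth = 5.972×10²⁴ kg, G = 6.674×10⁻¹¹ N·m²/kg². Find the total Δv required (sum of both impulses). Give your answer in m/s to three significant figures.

Δv_total ≈ 3640 m/s

μ = GM = 6.674×10⁻¹¹ × 5.972×10²⁴ = 3.986×10¹⁴ m³/s².
r₁ = 6371 + 356.7 = 6727.7 km = 6.7277×10⁶ m.
r₂ = 6371 + 25500 = 31871 km = 3.1871×10⁷ m.
Transfer ellipse a_t = (r₁ + r₂)/2 = 1.930×10⁷ m.
At r₁: circular v_c1 = √(μ/r₁) = 7697 m/s; transfer-perigee v_p = √[μ(2/r₁ − 1/a_t)] = 9891 m/s.
Δv₁ = v_p − v_c1 = 2194 m/s.
At r₂: circular v_c2 = √(μ/r₂) = 3536 m/s; transfer-apogee v_a = √[μ(2/r₂ − 1/a_t)] = 2088 m/s.
Δv₂ = v_c2 − v_a = 1448 m/s.
Total Δv = Δv₁ + Δv₂ = 3643 m/s.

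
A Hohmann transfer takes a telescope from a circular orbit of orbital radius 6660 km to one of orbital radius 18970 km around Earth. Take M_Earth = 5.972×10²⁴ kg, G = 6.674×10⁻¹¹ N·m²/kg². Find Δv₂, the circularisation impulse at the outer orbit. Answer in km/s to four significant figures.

μ = GM = 6.674×10⁻¹¹ × 5.972×10²⁴ = 3.986×10¹⁴ m³/s².
r₁ = 6660 km = 6.660×10⁶ m.
r₂ = 18970 km = 1.897×10⁷ m.
Transfer ellipse a_t = (r₁ + r₂)/2 = 1.282×10⁷ m.
At r₁: circular v_c1 = √(μ/r₁) = 7736 m/s; transfer-perigee v_p = √[μ(2/r₁ − 1/a_t)] = 9412 m/s.
At r₂: circular v_c2 = √(μ/r₂) = 4584 m/s; transfer-apogee v_a = √[μ(2/r₂ − 1/a_t)] = 3304 m/s.
Δv₂ = v_c2 − v_a = 1279 m/s.
= 1.279 km/s.

Δv ≈ 1.279 km/s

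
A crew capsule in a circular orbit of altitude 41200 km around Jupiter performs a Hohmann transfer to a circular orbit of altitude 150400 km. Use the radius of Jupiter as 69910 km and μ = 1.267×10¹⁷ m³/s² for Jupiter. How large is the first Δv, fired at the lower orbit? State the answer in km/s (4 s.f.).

r₁ = 69910 + 41200 = 111110 km = 1.1111×10⁸ m.
r₂ = 69910 + 150400 = 220310 km = 2.2031×10⁸ m.
Transfer ellipse a_t = (r₁ + r₂)/2 = 1.657×10⁸ m.
At r₁: circular v_c1 = √(μ/r₁) = 33770 m/s; transfer-perijove v_p = √[μ(2/r₁ − 1/a_t)] = 38940 m/s.
Δv₁ = v_p − v_c1 = 5168 m/s.
= 5.168 km/s.

Δv ≈ 5.168 km/s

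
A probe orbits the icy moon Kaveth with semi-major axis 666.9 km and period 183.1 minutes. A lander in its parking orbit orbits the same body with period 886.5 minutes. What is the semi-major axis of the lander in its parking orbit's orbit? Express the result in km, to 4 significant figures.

a₂ ≈ 1909 km

Kepler's third law: a³ ∝ T², so a₂ = a₁ (T₂/T₁)^(2/3).
T₂/T₁ = 4.842, (T₂/T₁)^(2/3) = 2.862.
a₂ = 666.9 × 2.862 = 1909 km.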